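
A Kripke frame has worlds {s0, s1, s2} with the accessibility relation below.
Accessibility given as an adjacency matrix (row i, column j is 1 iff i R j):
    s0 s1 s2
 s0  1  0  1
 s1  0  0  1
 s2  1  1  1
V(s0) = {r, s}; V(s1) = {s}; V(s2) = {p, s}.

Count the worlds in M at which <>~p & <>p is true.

2

Let φ = <>~p & <>p. Evaluate φ at each world:
  s0 (successors {s0, s2}): φ is true.
  s1 (successors {s2}): φ is false.
  s2 (successors {s0, s1, s2}): φ is true.
For instance, at s0:
  At s0: <>~p is true, <>p is true, so <>~p & <>p is true.
    At s0: <>~p requires ~p at some successor in {s0, s2}.
      ~p holds at s0, so <>~p is true at s0.
    At s0: <>p requires p at some successor in {s0, s2}.
      p holds at s2, so <>p is true at s0.
Satisfying worlds: {s0, s2}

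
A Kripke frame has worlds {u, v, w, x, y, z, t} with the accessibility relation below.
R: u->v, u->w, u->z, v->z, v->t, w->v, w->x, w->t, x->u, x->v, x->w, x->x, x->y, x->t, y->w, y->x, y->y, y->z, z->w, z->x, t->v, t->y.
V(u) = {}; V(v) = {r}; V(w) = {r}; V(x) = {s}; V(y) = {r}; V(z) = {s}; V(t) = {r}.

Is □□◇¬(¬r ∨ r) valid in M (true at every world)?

No

Recall that □ψ holds at a world iff ψ holds at every accessible world, and ◇ψ holds iff ψ holds at some accessible world.
Let φ = □□◇¬(¬r ∨ r). Evaluate φ at each world:
  u (successors {v, w, z}): φ is false.
  v (successors {z, t}): φ is false.
  w (successors {v, x, t}): φ is false.
  x (successors {u, v, w, x, y, t}): φ is false.
  y (successors {w, x, y, z}): φ is false.
  z (successors {w, x}): φ is false.
  t (successors {v, y}): φ is false.
Detail at u (counterexample):
  At u: □□◇¬(¬r ∨ r) requires □◇¬(¬r ∨ r) at every successor {v, w, z}.
    □◇¬(¬r ∨ r) fails at v, so □□◇¬(¬r ∨ r) is false at u.
      At v: □◇¬(¬r ∨ r) requires ◇¬(¬r ∨ r) at every successor {z, t}.
        ◇¬(¬r ∨ r) fails at z, so □◇¬(¬r ∨ r) is false at v.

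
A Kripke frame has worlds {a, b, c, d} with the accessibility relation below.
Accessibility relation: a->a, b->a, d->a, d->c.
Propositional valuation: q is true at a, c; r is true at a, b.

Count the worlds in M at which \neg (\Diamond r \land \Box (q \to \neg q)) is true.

4

Let φ = \neg (\Diamond r \land \Box (q \to \neg q)). Evaluate φ at each world:
  a (successors {a}): φ is true.
  b (successors {a}): φ is true.
  c (successors ∅): φ is true.
  d (successors {a, c}): φ is true.
For instance, at d:
  At d: \Diamond r \land \Box (q \to \neg q) is false, so \neg (\Diamond r \land \Box (q \to \neg q)) is true.
    At d: \Diamond r is true, \Box (q \to \neg q) is false, so \Diamond r \land \Box (q \to \neg q) is false.
      At d: \Diamond r requires r at some successor in {a, c}.
        r holds at a, so \Diamond r is true at d.
      At d: \Box (q \to \neg q) requires q \to \neg q at every successor {a, c}.
        q \to \neg q fails at a, so \Box (q \to \neg q) is false at d.
Satisfying worlds: {a, b, c, d}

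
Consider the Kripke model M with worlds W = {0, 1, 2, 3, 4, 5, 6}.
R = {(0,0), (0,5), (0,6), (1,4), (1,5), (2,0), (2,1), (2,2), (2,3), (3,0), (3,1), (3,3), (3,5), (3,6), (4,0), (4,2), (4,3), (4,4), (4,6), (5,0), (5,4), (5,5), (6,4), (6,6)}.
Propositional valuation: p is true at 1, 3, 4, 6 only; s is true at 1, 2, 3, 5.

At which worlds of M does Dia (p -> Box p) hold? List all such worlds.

0, 1, 2, 3, 4, 5, 6

Let φ = Dia (p -> Box p). Evaluate φ at each world:
  0 (successors {0, 5, 6}): φ is true.
  1 (successors {4, 5}): φ is true.
  2 (successors {0, 1, 2, 3}): φ is true.
  3 (successors {0, 1, 3, 5, 6}): φ is true.
  4 (successors {0, 2, 3, 4, 6}): φ is true.
  5 (successors {0, 4, 5}): φ is true.
  6 (successors {4, 6}): φ is true.
For instance, at 1:
  At 1: Dia (p -> Box p) requires p -> Box p at some successor in {4, 5}.
    p -> Box p holds at 5, so Dia (p -> Box p) is true at 1.
      At 5: p is false, Box p is false, so p -> Box p is true.
Satisfying worlds: {0, 1, 2, 3, 4, 5, 6}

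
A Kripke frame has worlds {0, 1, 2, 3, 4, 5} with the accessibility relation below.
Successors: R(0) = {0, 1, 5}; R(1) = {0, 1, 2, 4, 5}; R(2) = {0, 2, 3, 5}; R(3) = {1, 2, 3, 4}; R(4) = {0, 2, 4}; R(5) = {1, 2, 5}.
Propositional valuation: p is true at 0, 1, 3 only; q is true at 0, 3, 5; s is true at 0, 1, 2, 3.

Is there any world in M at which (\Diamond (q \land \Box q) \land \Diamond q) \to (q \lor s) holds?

Let φ = (\Diamond (q \land \Box q) \land \Diamond q) \to (q \lor s). Evaluate φ at each world:
  0 (successors {0, 1, 5}): φ is true.
  1 (successors {0, 1, 2, 4, 5}): φ is true.
  2 (successors {0, 2, 3, 5}): φ is true.
  3 (successors {1, 2, 3, 4}): φ is true.
  4 (successors {0, 2, 4}): φ is true.
  5 (successors {1, 2, 5}): φ is true.
Detail at 0 (witness):
  At 0: \Diamond (q \land \Box q) \land \Diamond q is false, q \lor s is true, so (\Diamond (q \land \Box q) \land \Diamond q) \to (q \lor s) is true.
    At 0: \Diamond (q \land \Box q) is false, \Diamond q is true, so \Diamond (q \land \Box q) \land \Diamond q is false.
      At 0: \Diamond (q \land \Box q) requires q \land \Box q at some successor in {0, 1, 5}.
        At 0: q \land \Box q is false.
        At 1: q \land \Box q is false.
        At 5: q \land \Box q is false.
      So \Diamond (q \land \Box q) is false at 0.
      At 0: \Diamond q requires q at some successor in {0, 1, 5}.
        q holds at 0, so \Diamond q is true at 0.

Yes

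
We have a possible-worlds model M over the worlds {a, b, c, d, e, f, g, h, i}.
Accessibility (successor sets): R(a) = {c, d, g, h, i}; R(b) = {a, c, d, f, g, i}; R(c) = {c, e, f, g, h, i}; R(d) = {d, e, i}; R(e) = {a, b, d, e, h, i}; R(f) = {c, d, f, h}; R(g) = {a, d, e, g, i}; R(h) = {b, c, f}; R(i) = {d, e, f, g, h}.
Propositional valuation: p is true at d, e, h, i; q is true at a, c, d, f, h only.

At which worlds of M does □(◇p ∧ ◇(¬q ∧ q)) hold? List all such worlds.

none

Recall that □ψ holds at a world iff ψ holds at every accessible world, and ◇ψ holds iff ψ holds at some accessible world.
Let φ = □(◇p ∧ ◇(¬q ∧ q)). Evaluate φ at each world:
  a (successors {c, d, g, h, i}): φ is false.
  b (successors {a, c, d, f, g, i}): φ is false.
  c (successors {c, e, f, g, h, i}): φ is false.
  d (successors {d, e, i}): φ is false.
  e (successors {a, b, d, e, h, i}): φ is false.
  f (successors {c, d, f, h}): φ is false.
  g (successors {a, d, e, g, i}): φ is false.
  h (successors {b, c, f}): φ is false.
  i (successors {d, e, f, g, h}): φ is false.
For instance, at i:
  At i: □(◇p ∧ ◇(¬q ∧ q)) requires ◇p ∧ ◇(¬q ∧ q) at every successor {d, e, f, g, h}.
    ◇p ∧ ◇(¬q ∧ q) fails at d, so □(◇p ∧ ◇(¬q ∧ q)) is false at i.
      At d: ◇p is true, ◇(¬q ∧ q) is false, so ◇p ∧ ◇(¬q ∧ q) is false.
Satisfying worlds: none.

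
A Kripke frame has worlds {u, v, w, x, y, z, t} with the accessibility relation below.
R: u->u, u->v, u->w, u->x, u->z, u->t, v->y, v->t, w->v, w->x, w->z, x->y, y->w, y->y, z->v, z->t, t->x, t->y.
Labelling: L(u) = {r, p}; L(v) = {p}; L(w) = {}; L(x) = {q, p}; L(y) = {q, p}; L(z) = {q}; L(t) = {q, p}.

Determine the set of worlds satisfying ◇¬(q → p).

u, w

Let φ = ◇¬(q → p). Evaluate φ at each world:
  u (successors {u, v, w, x, z, t}): φ is true.
  v (successors {y, t}): φ is false.
  w (successors {v, x, z}): φ is true.
  x (successors {y}): φ is false.
  y (successors {w, y}): φ is false.
  z (successors {v, t}): φ is false.
  t (successors {x, y}): φ is false.
For instance, at w:
  At w: ◇¬(q → p) requires ¬(q → p) at some successor in {v, x, z}.
    ¬(q → p) holds at z, so ◇¬(q → p) is true at w.
Satisfying worlds: {u, w}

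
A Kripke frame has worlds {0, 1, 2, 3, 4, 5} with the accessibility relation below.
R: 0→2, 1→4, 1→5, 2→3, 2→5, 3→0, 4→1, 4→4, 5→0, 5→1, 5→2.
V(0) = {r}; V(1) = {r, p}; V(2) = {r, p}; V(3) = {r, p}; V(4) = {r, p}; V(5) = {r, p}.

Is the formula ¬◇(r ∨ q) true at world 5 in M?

No

Recall that ◇ψ holds at a world iff ψ holds at some accessible world.
At 5: ◇(r ∨ q) is true, so ¬◇(r ∨ q) is false.
  At 5: ◇(r ∨ q) requires r ∨ q at some successor in {0, 1, 2}.
    r ∨ q holds at 0, so ◇(r ∨ q) is true at 5.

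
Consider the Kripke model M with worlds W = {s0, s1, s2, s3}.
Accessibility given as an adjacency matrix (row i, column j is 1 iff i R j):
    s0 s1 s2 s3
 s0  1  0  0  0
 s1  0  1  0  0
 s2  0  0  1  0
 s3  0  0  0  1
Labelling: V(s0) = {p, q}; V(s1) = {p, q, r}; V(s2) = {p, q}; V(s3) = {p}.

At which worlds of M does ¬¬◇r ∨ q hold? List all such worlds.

s0, s1, s2

Let φ = ¬¬◇r ∨ q. Evaluate φ at each world:
  s0 (successors {s0}): φ is true.
  s1 (successors {s1}): φ is true.
  s2 (successors {s2}): φ is true.
  s3 (successors {s3}): φ is false.
For instance, at s0:
  At s0: ¬¬◇r is false, q is true, so ¬¬◇r ∨ q is true.
    At s0: ¬◇r is true, so ¬¬◇r is false.
      At s0: ◇r is false, so ¬◇r is true.
Satisfying worlds: {s0, s1, s2}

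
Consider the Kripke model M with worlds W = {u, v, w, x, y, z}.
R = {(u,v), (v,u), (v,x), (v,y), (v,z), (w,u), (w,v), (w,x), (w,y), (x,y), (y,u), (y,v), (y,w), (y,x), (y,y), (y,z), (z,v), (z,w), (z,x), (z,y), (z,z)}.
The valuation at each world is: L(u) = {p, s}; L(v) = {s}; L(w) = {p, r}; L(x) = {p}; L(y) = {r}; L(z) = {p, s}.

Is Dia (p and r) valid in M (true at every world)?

No

Let φ = Dia (p and r). Evaluate φ at each world:
  u (successors {v}): φ is false.
  v (successors {u, x, y, z}): φ is false.
  w (successors {u, v, x, y}): φ is false.
  x (successors {y}): φ is false.
  y (successors {u, v, w, x, y, z}): φ is true.
  z (successors {v, w, x, y, z}): φ is true.
Detail at u (counterexample):
  At u: Dia (p and r) requires p and r at some successor in {v}.
    At v: p and r is false.
  So Dia (p and r) is false at u.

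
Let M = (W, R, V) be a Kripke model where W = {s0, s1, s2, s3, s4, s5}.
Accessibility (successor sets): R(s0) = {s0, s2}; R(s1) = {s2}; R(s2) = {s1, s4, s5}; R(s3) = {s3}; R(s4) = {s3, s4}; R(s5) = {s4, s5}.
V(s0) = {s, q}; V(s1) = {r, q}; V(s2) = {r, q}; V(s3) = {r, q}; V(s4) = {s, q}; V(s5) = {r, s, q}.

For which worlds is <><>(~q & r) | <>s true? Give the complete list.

Let φ = <><>(~q & r) | <>s. Evaluate φ at each world:
  s0 (successors {s0, s2}): φ is true.
  s1 (successors {s2}): φ is false.
  s2 (successors {s1, s4, s5}): φ is true.
  s3 (successors {s3}): φ is false.
  s4 (successors {s3, s4}): φ is true.
  s5 (successors {s4, s5}): φ is true.
For instance, at s4:
  At s4: <><>(~q & r) is false, <>s is true, so <><>(~q & r) | <>s is true.
    At s4: <><>(~q & r) requires <>(~q & r) at some successor in {s3, s4}.
      At s3: <>(~q & r) is false.
      At s4: <>(~q & r) is false.
    So <><>(~q & r) is false at s4.
    At s4: <>s requires s at some successor in {s3, s4}.
      s holds at s4, so <>s is true at s4.
Satisfying worlds: {s0, s2, s4, s5}

s0, s2, s4, s5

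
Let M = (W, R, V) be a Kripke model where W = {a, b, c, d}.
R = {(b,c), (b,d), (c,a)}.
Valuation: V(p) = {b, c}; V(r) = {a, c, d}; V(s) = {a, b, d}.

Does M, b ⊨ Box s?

No

At b: Box s requires s at every successor {c, d}.
  s fails at c, so Box s is false at b.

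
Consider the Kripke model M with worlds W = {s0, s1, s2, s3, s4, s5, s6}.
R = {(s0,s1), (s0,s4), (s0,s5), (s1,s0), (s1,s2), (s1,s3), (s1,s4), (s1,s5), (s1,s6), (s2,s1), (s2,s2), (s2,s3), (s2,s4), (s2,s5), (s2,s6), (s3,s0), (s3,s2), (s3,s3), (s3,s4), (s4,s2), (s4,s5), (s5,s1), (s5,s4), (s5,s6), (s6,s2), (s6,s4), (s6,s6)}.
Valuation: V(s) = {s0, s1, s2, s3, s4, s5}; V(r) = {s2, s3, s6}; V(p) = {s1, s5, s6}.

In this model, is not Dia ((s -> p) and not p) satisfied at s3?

Yes

Recall that Dia ψ holds at a world iff ψ holds at some accessible world.
At s3: Dia ((s -> p) and not p) is false, so not Dia ((s -> p) and not p) is true.
  At s3: Dia ((s -> p) and not p) requires (s -> p) and not p at some successor in {s0, s2, s3, s4}.
    At s0: (s -> p) and not p is false.
    At s2: (s -> p) and not p is false.
    At s3: (s -> p) and not p is false.
    At s4: (s -> p) and not p is false.
  So Dia ((s -> p) and not p) is false at s3.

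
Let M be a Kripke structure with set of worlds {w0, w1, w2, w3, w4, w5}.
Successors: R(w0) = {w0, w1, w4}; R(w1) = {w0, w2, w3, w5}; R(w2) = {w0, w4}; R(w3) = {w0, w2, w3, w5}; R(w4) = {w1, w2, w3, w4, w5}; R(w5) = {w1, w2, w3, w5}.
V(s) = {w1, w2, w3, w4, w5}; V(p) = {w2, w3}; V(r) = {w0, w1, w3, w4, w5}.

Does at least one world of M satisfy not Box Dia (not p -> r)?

Let φ = not Box Dia (not p -> r). Evaluate φ at each world:
  w0 (successors {w0, w1, w4}): φ is false.
  w1 (successors {w0, w2, w3, w5}): φ is false.
  w2 (successors {w0, w4}): φ is false.
  w3 (successors {w0, w2, w3, w5}): φ is false.
  w4 (successors {w1, w2, w3, w4, w5}): φ is false.
  w5 (successors {w1, w2, w3, w5}): φ is false.
For instance, at w2:
  At w2: Box Dia (not p -> r) is true, so not Box Dia (not p -> r) is false.
    At w2: Box Dia (not p -> r) requires Dia (not p -> r) at every successor {w0, w4}.
      At w0: Dia (not p -> r) is true.
      At w4: Dia (not p -> r) is true.
    So Box Dia (not p -> r) is true at w2.

No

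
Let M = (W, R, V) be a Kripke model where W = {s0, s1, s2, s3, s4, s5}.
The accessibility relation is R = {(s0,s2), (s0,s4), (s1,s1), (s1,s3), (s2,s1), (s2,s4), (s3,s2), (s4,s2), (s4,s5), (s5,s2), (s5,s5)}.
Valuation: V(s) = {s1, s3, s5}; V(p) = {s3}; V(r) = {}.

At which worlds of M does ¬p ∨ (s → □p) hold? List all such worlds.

Recall that □ψ holds at a world iff ψ holds at every accessible world, and ◇ψ holds iff ψ holds at some accessible world.
Let φ = ¬p ∨ (s → □p). Evaluate φ at each world:
  s0 (successors {s2, s4}): φ is true.
  s1 (successors {s1, s3}): φ is true.
  s2 (successors {s1, s4}): φ is true.
  s3 (successors {s2}): φ is false.
  s4 (successors {s2, s5}): φ is true.
  s5 (successors {s2, s5}): φ is true.
For instance, at s4:
  At s4: ¬p is true, s → □p is true, so ¬p ∨ (s → □p) is true.
    At s4: s is false, □p is false, so s → □p is true.
      At s4: □p requires p at every successor {s2, s5}.
        p fails at s2, so □p is false at s4.
Satisfying worlds: {s0, s1, s2, s4, s5}

s0, s1, s2, s4, s5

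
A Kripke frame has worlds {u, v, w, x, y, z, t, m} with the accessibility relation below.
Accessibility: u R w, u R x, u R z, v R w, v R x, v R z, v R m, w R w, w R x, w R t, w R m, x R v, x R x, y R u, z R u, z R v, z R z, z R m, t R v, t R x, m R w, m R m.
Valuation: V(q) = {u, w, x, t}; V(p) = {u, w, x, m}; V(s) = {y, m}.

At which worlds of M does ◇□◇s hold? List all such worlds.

v, w, z, m

Recall that □ψ holds at a world iff ψ holds at every accessible world, and ◇ψ holds iff ψ holds at some accessible world.
Let φ = ◇□◇s. Evaluate φ at each world:
  u (successors {w, x, z}): φ is false.
  v (successors {w, x, z, m}): φ is true.
  w (successors {w, x, t, m}): φ is true.
  x (successors {v, x}): φ is false.
  y (successors {u}): φ is false.
  z (successors {u, v, z, m}): φ is true.
  t (successors {v, x}): φ is false.
  m (successors {w, m}): φ is true.
For instance, at y:
  At y: ◇□◇s requires □◇s at some successor in {u}.
    At u: □◇s is false.
  So ◇□◇s is false at y.
Satisfying worlds: {v, w, z, m}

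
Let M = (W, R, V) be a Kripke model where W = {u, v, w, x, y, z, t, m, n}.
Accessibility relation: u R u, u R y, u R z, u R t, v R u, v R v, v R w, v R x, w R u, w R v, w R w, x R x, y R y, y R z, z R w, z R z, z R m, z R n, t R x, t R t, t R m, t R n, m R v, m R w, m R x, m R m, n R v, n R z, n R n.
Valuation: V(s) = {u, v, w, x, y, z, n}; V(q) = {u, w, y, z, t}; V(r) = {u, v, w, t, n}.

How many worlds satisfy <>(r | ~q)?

Let φ = <>(r | ~q). Evaluate φ at each world:
  u (successors {u, y, z, t}): φ is true.
  v (successors {u, v, w, x}): φ is true.
  w (successors {u, v, w}): φ is true.
  x (successors {x}): φ is true.
  y (successors {y, z}): φ is false.
  z (successors {w, z, m, n}): φ is true.
  t (successors {x, t, m, n}): φ is true.
  m (successors {v, w, x, m}): φ is true.
  n (successors {v, z, n}): φ is true.
For instance, at u:
  At u: <>(r | ~q) requires r | ~q at some successor in {u, y, z, t}.
    r | ~q holds at u, so <>(r | ~q) is true at u.
Satisfying worlds: {u, v, w, x, z, t, m, n}

8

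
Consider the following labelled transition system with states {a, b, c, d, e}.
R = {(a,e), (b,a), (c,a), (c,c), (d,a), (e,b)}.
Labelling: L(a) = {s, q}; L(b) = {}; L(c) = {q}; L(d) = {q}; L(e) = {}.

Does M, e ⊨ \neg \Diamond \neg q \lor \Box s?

At e: \neg \Diamond \neg q is false, \Box s is false, so \neg \Diamond \neg q \lor \Box s is false.
  At e: \Diamond \neg q is true, so \neg \Diamond \neg q is false.
    At e: \Diamond \neg q requires \neg q at some successor in {b}.
      \neg q holds at b, so \Diamond \neg q is true at e.
  At e: \Box s requires s at every successor {b}.
    s fails at b, so \Box s is false at e.

No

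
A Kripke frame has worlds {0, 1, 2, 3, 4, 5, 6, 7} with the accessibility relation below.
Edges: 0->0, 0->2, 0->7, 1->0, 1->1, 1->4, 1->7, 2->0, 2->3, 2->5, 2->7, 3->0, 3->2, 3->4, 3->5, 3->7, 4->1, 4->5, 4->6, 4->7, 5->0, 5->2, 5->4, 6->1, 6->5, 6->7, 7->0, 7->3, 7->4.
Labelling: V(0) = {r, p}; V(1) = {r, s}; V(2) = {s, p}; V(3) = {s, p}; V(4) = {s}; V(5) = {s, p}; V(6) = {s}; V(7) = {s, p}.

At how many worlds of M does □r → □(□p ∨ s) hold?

Let φ = □r → □(□p ∨ s). Evaluate φ at each world:
  0 (successors {0, 2, 7}): φ is true.
  1 (successors {0, 1, 4, 7}): φ is true.
  2 (successors {0, 3, 5, 7}): φ is true.
  3 (successors {0, 2, 4, 5, 7}): φ is true.
  4 (successors {1, 5, 6, 7}): φ is true.
  5 (successors {0, 2, 4}): φ is true.
  6 (successors {1, 5, 7}): φ is true.
  7 (successors {0, 3, 4}): φ is true.
For instance, at 4:
  At 4: □r is false, □(□p ∨ s) is true, so □r → □(□p ∨ s) is true.
    At 4: □r requires r at every successor {1, 5, 6, 7}.
      r fails at 5, so □r is false at 4.
    At 4: □(□p ∨ s) requires □p ∨ s at every successor {1, 5, 6, 7}.
      At 1: □p ∨ s is true.
      At 5: □p ∨ s is true.
      At 6: □p ∨ s is true.
      At 7: □p ∨ s is true.
    So □(□p ∨ s) is true at 4.
Satisfying worlds: {0, 1, 2, 3, 4, 5, 6, 7}

8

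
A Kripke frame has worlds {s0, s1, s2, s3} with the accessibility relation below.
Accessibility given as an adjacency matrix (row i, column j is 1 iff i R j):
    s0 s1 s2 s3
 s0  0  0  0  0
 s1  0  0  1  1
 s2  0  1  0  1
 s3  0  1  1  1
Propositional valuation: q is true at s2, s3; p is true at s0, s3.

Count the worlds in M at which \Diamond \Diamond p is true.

Let φ = \Diamond \Diamond p. Evaluate φ at each world:
  s0 (successors ∅): φ is false.
  s1 (successors {s2, s3}): φ is true.
  s2 (successors {s1, s3}): φ is true.
  s3 (successors {s1, s2, s3}): φ is true.
For instance, at s1:
  At s1: \Diamond \Diamond p requires \Diamond p at some successor in {s2, s3}.
    \Diamond p holds at s2, so \Diamond \Diamond p is true at s1.
      At s2: \Diamond p requires p at some successor in {s1, s3}.
        p holds at s3, so \Diamond p is true at s2.
Satisfying worlds: {s1, s2, s3}

3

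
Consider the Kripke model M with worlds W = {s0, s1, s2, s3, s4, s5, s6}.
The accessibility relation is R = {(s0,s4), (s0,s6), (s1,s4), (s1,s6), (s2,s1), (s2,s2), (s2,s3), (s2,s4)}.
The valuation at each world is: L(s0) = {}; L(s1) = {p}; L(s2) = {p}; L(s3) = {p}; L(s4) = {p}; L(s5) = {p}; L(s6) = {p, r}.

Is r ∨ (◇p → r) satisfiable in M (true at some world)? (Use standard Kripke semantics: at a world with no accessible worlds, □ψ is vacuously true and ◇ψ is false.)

Let φ = r ∨ (◇p → r). Evaluate φ at each world:
  s0 (successors {s4, s6}): φ is false.
  s1 (successors {s4, s6}): φ is false.
  s2 (successors {s1, s2, s3, s4}): φ is false.
  s3 (successors ∅): φ is true.
  s4 (successors ∅): φ is true.
  s5 (successors ∅): φ is true.
  s6 (successors ∅): φ is true.
Detail at s3 (witness):
  At s3: r is false, ◇p → r is true, so r ∨ (◇p → r) is true.
    At s3: ◇p is false, r is false, so ◇p → r is true.
      At s3: no accessible worlds, so ◇p is false.

Yes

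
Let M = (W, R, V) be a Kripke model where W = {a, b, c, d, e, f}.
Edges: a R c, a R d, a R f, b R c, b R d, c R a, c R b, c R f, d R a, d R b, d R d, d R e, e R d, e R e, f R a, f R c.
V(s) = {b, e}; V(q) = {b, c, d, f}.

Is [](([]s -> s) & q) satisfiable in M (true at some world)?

Let φ = [](([]s -> s) & q). Evaluate φ at each world:
  a (successors {c, d, f}): φ is true.
  b (successors {c, d}): φ is true.
  c (successors {a, b, f}): φ is false.
  d (successors {a, b, d, e}): φ is false.
  e (successors {d, e}): φ is false.
  f (successors {a, c}): φ is false.
Detail at a (witness):
  At a: [](([]s -> s) & q) requires ([]s -> s) & q at every successor {c, d, f}.
      At c: []s -> s is true, q is true, so ([]s -> s) & q is true.
      At d: []s -> s is true, q is true, so ([]s -> s) & q is true.
      At f: []s -> s is true, q is true, so ([]s -> s) & q is true.
  So [](([]s -> s) & q) is true at a.

Yes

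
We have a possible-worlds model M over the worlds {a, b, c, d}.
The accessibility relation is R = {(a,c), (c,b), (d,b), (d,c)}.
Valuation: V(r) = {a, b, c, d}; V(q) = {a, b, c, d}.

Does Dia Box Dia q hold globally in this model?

Recall that Box ψ holds at a world iff ψ holds at every accessible world, and Dia ψ holds iff ψ holds at some accessible world.
Let φ = Dia Box Dia q. Evaluate φ at each world:
  a (successors {c}): φ is false.
  b (successors ∅): φ is false.
  c (successors {b}): φ is true.
  d (successors {b, c}): φ is true.
Detail at a (counterexample):
  At a: Dia Box Dia q requires Box Dia q at some successor in {c}.
    At c: Box Dia q is false.
  So Dia Box Dia q is false at a.

No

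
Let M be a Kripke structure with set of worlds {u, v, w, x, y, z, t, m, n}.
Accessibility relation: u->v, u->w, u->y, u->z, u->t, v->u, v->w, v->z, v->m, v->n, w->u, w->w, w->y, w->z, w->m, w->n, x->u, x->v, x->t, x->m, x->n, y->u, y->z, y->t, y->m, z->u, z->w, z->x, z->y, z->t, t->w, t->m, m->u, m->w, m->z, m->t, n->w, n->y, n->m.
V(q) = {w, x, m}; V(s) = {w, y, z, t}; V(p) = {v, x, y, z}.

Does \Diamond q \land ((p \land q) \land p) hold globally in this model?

Let φ = \Diamond q \land ((p \land q) \land p). Evaluate φ at each world:
  u (successors {v, w, y, z, t}): φ is false.
  v (successors {u, w, z, m, n}): φ is false.
  w (successors {u, w, y, z, m, n}): φ is false.
  x (successors {u, v, t, m, n}): φ is true.
  y (successors {u, z, t, m}): φ is false.
  z (successors {u, w, x, y, t}): φ is false.
  t (successors {w, m}): φ is false.
  m (successors {u, w, z, t}): φ is false.
  n (successors {w, y, m}): φ is false.
Detail at u (counterexample):
  At u: \Diamond q is true, (p \land q) \land p is false, so \Diamond q \land ((p \land q) \land p) is false.
    At u: \Diamond q requires q at some successor in {v, w, y, z, t}.
      q holds at w, so \Diamond q is true at u.

No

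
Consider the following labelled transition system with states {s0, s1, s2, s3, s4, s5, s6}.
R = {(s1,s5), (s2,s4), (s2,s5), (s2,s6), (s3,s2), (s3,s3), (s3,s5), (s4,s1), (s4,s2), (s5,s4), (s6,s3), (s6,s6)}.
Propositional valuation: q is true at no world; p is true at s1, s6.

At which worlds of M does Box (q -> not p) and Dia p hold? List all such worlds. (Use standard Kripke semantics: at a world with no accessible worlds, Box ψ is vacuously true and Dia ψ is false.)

Let φ = Box (q -> not p) and Dia p. Evaluate φ at each world:
  s0 (successors ∅): φ is false.
  s1 (successors {s5}): φ is false.
  s2 (successors {s4, s5, s6}): φ is true.
  s3 (successors {s2, s3, s5}): φ is false.
  s4 (successors {s1, s2}): φ is true.
  s5 (successors {s4}): φ is false.
  s6 (successors {s3, s6}): φ is true.
For instance, at s5:
  At s5: Box (q -> not p) is true, Dia p is false, so Box (q -> not p) and Dia p is false.
    At s5: Box (q -> not p) requires q -> not p at every successor {s4}.
      At s4: q -> not p is true.
    So Box (q -> not p) is true at s5.
    At s5: Dia p requires p at some successor in {s4}.
      At s4: p is false.
    So Dia p is false at s5.
Satisfying worlds: {s2, s4, s6}

s2, s4, s6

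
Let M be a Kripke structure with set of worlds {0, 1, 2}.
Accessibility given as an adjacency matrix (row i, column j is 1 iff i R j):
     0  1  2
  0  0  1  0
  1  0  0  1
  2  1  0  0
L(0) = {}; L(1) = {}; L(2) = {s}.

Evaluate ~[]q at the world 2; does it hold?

Recall that []ψ holds at a world iff ψ holds at every accessible world, and <>ψ holds iff ψ holds at some accessible world.
At 2: []q is false, so ~[]q is true.
  At 2: []q requires q at every successor {0}.
    q fails at 0, so []q is false at 2.

Yes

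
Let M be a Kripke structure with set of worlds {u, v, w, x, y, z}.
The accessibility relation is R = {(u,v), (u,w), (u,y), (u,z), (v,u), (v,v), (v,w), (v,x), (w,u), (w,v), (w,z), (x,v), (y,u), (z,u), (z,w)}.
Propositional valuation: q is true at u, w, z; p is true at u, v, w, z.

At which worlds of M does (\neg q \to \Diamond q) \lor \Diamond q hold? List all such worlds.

Let φ = (\neg q \to \Diamond q) \lor \Diamond q. Evaluate φ at each world:
  u (successors {v, w, y, z}): φ is true.
  v (successors {u, v, w, x}): φ is true.
  w (successors {u, v, z}): φ is true.
  x (successors {v}): φ is false.
  y (successors {u}): φ is true.
  z (successors {u, w}): φ is true.
For instance, at y:
  At y: \neg q \to \Diamond q is true, \Diamond q is true, so (\neg q \to \Diamond q) \lor \Diamond q is true.
    At y: \neg q is true, \Diamond q is true, so \neg q \to \Diamond q is true.
      At y: \Diamond q requires q at some successor in {u}.
        q holds at u, so \Diamond q is true at y.
    At y: \Diamond q requires q at some successor in {u}.
      q holds at u, so \Diamond q is true at y.
Satisfying worlds: {u, v, w, y, z}

u, v, w, y, z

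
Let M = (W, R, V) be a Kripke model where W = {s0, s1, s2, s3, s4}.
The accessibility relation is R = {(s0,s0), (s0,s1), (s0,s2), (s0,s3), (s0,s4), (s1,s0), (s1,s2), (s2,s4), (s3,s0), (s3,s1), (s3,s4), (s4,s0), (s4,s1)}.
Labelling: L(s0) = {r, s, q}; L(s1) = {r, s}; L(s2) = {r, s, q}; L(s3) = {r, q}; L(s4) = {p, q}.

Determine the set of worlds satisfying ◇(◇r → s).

s0, s1, s3, s4

Let φ = ◇(◇r → s). Evaluate φ at each world:
  s0 (successors {s0, s1, s2, s3, s4}): φ is true.
  s1 (successors {s0, s2}): φ is true.
  s2 (successors {s4}): φ is false.
  s3 (successors {s0, s1, s4}): φ is true.
  s4 (successors {s0, s1}): φ is true.
For instance, at s0:
  At s0: ◇(◇r → s) requires ◇r → s at some successor in {s0, s1, s2, s3, s4}.
    ◇r → s holds at s0, so ◇(◇r → s) is true at s0.
      At s0: ◇r is true, s is true, so ◇r → s is true.
Satisfying worlds: {s0, s1, s3, s4}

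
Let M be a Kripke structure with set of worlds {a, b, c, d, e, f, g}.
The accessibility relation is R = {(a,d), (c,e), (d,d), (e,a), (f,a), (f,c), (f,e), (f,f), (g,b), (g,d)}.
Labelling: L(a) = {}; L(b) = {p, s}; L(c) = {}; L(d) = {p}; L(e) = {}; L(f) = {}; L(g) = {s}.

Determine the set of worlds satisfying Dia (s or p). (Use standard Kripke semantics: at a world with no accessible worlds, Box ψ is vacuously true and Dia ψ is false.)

a, d, g

Let φ = Dia (s or p). Evaluate φ at each world:
  a (successors {d}): φ is true.
  b (successors ∅): φ is false.
  c (successors {e}): φ is false.
  d (successors {d}): φ is true.
  e (successors {a}): φ is false.
  f (successors {a, c, e, f}): φ is false.
  g (successors {b, d}): φ is true.
For instance, at e:
  At e: Dia (s or p) requires s or p at some successor in {a}.
    At a: s or p is false.
  So Dia (s or p) is false at e.
Satisfying worlds: {a, d, g}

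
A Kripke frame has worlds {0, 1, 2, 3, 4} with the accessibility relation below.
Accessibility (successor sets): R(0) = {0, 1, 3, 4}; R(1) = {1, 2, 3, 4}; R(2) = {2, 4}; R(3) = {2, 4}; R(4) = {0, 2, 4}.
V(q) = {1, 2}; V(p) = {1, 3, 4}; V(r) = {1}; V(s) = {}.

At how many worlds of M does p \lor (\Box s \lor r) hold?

3

Let φ = p \lor (\Box s \lor r). Evaluate φ at each world:
  0 (successors {0, 1, 3, 4}): φ is false.
  1 (successors {1, 2, 3, 4}): φ is true.
  2 (successors {2, 4}): φ is false.
  3 (successors {2, 4}): φ is true.
  4 (successors {0, 2, 4}): φ is true.
For instance, at 1:
  At 1: p is true, \Box s \lor r is true, so p \lor (\Box s \lor r) is true.
    At 1: \Box s is false, r is true, so \Box s \lor r is true.
      At 1: \Box s requires s at every successor {1, 2, 3, 4}.
        s fails at 1, so \Box s is false at 1.
Satisfying worlds: {1, 3, 4}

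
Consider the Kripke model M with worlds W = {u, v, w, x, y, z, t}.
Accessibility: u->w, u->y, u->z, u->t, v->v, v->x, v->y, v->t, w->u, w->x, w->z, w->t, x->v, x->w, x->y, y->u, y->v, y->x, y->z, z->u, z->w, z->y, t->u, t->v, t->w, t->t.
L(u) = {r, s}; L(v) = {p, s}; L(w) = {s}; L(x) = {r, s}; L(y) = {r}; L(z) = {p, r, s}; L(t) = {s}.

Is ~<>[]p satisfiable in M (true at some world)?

Let φ = ~<>[]p. Evaluate φ at each world:
  u (successors {w, y, z, t}): φ is true.
  v (successors {v, x, y, t}): φ is true.
  w (successors {u, x, z, t}): φ is true.
  x (successors {v, w, y}): φ is true.
  y (successors {u, v, x, z}): φ is true.
  z (successors {u, w, y}): φ is true.
  t (successors {u, v, w, t}): φ is true.
Detail at u (witness):
  At u: <>[]p is false, so ~<>[]p is true.
    At u: <>[]p requires []p at some successor in {w, y, z, t}.
      At w: []p is false.
      At y: []p is false.
      At z: []p is false.
      At t: []p is false.
    So <>[]p is false at u.

Yes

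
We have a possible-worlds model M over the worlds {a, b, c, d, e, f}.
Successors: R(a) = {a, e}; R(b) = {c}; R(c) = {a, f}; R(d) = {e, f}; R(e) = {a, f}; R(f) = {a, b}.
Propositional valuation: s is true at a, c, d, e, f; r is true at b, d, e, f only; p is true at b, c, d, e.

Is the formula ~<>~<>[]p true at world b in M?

At b: <>~<>[]p is true, so ~<>~<>[]p is false.
  At b: <>~<>[]p requires ~<>[]p at some successor in {c}.
    ~<>[]p holds at c, so <>~<>[]p is true at b.
      At c: <>[]p is false, so ~<>[]p is true.

No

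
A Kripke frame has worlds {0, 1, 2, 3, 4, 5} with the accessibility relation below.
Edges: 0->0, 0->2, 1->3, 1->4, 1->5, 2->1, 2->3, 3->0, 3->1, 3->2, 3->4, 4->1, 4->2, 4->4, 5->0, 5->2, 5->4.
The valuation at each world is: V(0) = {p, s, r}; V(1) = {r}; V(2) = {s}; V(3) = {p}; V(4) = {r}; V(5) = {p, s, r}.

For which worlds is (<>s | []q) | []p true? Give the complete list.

Let φ = (<>s | []q) | []p. Evaluate φ at each world:
  0 (successors {0, 2}): φ is true.
  1 (successors {3, 4, 5}): φ is true.
  2 (successors {1, 3}): φ is false.
  3 (successors {0, 1, 2, 4}): φ is true.
  4 (successors {1, 2, 4}): φ is true.
  5 (successors {0, 2, 4}): φ is true.
For instance, at 2:
  At 2: <>s | []q is false, []p is false, so (<>s | []q) | []p is false.
    At 2: <>s is false, []q is false, so <>s | []q is false.
      At 2: <>s requires s at some successor in {1, 3}.
        At 1: s is false.
        At 3: s is false.
      So <>s is false at 2.
      At 2: []q requires q at every successor {1, 3}.
        q fails at 1, so []q is false at 2.
    At 2: []p requires p at every successor {1, 3}.
      p fails at 1, so []p is false at 2.
Satisfying worlds: {0, 1, 3, 4, 5}

0, 1, 3, 4, 5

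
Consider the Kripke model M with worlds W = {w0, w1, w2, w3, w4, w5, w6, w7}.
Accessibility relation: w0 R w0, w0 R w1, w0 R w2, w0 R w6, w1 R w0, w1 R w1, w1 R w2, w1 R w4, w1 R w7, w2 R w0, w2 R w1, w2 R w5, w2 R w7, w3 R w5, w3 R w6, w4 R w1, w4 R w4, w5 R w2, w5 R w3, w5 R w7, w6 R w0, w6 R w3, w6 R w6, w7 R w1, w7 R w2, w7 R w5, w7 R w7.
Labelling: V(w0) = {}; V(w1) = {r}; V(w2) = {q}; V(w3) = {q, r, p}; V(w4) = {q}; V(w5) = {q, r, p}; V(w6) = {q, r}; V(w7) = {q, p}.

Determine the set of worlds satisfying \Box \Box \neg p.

Recall that \Box ψ holds at a world iff ψ holds at every accessible world, and \Diamond ψ holds iff ψ holds at some accessible world.
Let φ = \Box \Box \neg p. Evaluate φ at each world:
  w0 (successors {w0, w1, w2, w6}): φ is false.
  w1 (successors {w0, w1, w2, w4, w7}): φ is false.
  w2 (successors {w0, w1, w5, w7}): φ is false.
  w3 (successors {w5, w6}): φ is false.
  w4 (successors {w1, w4}): φ is false.
  w5 (successors {w2, w3, w7}): φ is false.
  w6 (successors {w0, w3, w6}): φ is false.
  w7 (successors {w1, w2, w5, w7}): φ is false.
For instance, at w3:
  At w3: \Box \Box \neg p requires \Box \neg p at every successor {w5, w6}.
    \Box \neg p fails at w5, so \Box \Box \neg p is false at w3.
      At w5: \Box \neg p requires \neg p at every successor {w2, w3, w7}.
        \neg p fails at w3, so \Box \neg p is false at w5.
Satisfying worlds: none.

none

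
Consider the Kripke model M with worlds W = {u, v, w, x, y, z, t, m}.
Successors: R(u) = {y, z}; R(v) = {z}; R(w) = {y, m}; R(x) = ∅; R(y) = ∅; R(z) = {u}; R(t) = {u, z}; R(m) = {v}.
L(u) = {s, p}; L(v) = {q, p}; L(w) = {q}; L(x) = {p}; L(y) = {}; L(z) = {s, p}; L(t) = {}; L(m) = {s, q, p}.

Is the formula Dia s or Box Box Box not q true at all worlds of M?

Recall that Box ψ holds at a world iff ψ holds at every accessible world, and Dia ψ holds iff ψ holds at some accessible world.
Let φ = Dia s or Box Box Box not q. Evaluate φ at each world:
  u (successors {y, z}): φ is true.
  v (successors {z}): φ is true.
  w (successors {y, m}): φ is true.
  x (successors ∅): φ is true.
  y (successors ∅): φ is true.
  z (successors {u}): φ is true.
  t (successors {u, z}): φ is true.
  m (successors {v}): φ is true.
For instance, at z:
  At z: Dia s is true, Box Box Box not q is true, so Dia s or Box Box Box not q is true.
    At z: Dia s requires s at some successor in {u}.
      s holds at u, so Dia s is true at z.
    At z: Box Box Box not q requires Box Box not q at every successor {u}.
      At u: Box Box not q is true.
    So Box Box Box not q is true at z.

Yes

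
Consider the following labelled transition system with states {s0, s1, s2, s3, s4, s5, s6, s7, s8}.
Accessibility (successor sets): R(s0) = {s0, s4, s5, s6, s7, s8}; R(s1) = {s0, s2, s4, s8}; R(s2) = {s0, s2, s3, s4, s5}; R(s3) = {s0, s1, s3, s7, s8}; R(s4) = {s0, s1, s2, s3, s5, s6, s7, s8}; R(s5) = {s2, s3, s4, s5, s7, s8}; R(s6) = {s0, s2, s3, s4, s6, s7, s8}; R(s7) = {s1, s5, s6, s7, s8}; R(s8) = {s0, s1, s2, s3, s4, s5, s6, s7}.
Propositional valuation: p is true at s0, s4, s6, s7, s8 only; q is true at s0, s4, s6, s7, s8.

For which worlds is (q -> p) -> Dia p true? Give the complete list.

s0, s1, s2, s3, s4, s5, s6, s7, s8

Let φ = (q -> p) -> Dia p. Evaluate φ at each world:
  s0 (successors {s0, s4, s5, s6, s7, s8}): φ is true.
  s1 (successors {s0, s2, s4, s8}): φ is true.
  s2 (successors {s0, s2, s3, s4, s5}): φ is true.
  s3 (successors {s0, s1, s3, s7, s8}): φ is true.
  s4 (successors {s0, s1, s2, s3, s5, s6, s7, s8}): φ is true.
  s5 (successors {s2, s3, s4, s5, s7, s8}): φ is true.
  s6 (successors {s0, s2, s3, s4, s6, s7, s8}): φ is true.
  s7 (successors {s1, s5, s6, s7, s8}): φ is true.
  s8 (successors {s0, s1, s2, s3, s4, s5, s6, s7}): φ is true.
For instance, at s6:
  At s6: q -> p is true, Dia p is true, so (q -> p) -> Dia p is true.
    At s6: Dia p requires p at some successor in {s0, s2, s3, s4, s6, s7, s8}.
      p holds at s0, so Dia p is true at s6.
Satisfying worlds: {s0, s1, s2, s3, s4, s5, s6, s7, s8}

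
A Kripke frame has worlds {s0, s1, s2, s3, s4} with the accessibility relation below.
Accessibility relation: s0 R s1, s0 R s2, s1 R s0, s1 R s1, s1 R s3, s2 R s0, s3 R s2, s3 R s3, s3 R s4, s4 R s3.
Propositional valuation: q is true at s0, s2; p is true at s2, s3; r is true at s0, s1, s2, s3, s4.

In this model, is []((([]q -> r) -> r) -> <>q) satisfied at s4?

Yes

Recall that []ψ holds at a world iff ψ holds at every accessible world, and <>ψ holds iff ψ holds at some accessible world.
At s4: []((([]q -> r) -> r) -> <>q) requires (([]q -> r) -> r) -> <>q at every successor {s3}.
    At s3: ([]q -> r) -> r is true, <>q is true, so (([]q -> r) -> r) -> <>q is true.
      At s3: []q -> r is true, r is true, so ([]q -> r) -> r is true.
      At s3: <>q requires q at some successor in {s2, s3, s4}.
        q holds at s2, so <>q is true at s3.
So []((([]q -> r) -> r) -> <>q) is true at s4.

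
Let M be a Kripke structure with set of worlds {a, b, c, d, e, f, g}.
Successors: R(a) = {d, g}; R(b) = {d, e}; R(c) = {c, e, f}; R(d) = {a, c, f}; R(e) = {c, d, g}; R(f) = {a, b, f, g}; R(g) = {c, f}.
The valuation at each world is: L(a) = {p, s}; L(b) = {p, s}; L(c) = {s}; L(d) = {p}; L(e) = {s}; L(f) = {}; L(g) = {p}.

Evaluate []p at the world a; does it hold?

Yes

Recall that []ψ holds at a world iff ψ holds at every accessible world, and <>ψ holds iff ψ holds at some accessible world.
At a: []p requires p at every successor {d, g}.
  At d: p is true.
  At g: p is true.
So []p is true at a.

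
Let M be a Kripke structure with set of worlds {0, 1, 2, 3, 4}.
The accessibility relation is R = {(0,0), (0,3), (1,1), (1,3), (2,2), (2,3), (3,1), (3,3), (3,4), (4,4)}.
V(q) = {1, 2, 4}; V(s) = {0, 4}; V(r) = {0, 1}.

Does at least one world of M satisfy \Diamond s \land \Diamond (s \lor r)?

Yes

Let φ = \Diamond s \land \Diamond (s \lor r). Evaluate φ at each world:
  0 (successors {0, 3}): φ is true.
  1 (successors {1, 3}): φ is false.
  2 (successors {2, 3}): φ is false.
  3 (successors {1, 3, 4}): φ is true.
  4 (successors {4}): φ is true.
Detail at 0 (witness):
  At 0: \Diamond s is true, \Diamond (s \lor r) is true, so \Diamond s \land \Diamond (s \lor r) is true.
    At 0: \Diamond s requires s at some successor in {0, 3}.
      s holds at 0, so \Diamond s is true at 0.
    At 0: \Diamond (s \lor r) requires s \lor r at some successor in {0, 3}.
      s \lor r holds at 0, so \Diamond (s \lor r) is true at 0.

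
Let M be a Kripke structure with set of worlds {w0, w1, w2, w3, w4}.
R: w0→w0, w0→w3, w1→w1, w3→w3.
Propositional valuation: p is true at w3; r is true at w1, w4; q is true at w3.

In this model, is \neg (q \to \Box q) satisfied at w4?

Recall that \Box ψ holds at a world iff ψ holds at every accessible world, and \Diamond ψ holds iff ψ holds at some accessible world.
At w4: q \to \Box q is true, so \neg (q \to \Box q) is false.
  At w4: q is false, \Box q is true, so q \to \Box q is true.
    At w4: no accessible worlds, so \Box q holds vacuously.

No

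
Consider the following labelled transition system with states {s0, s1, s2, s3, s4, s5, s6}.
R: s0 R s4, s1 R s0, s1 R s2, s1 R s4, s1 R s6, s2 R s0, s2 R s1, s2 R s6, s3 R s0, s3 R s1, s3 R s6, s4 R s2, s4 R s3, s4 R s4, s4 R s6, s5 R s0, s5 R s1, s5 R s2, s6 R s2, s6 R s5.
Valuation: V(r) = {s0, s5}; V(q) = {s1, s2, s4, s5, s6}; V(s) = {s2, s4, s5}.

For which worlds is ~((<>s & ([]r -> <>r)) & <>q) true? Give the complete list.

s2, s3

Recall that []ψ holds at a world iff ψ holds at every accessible world, and <>ψ holds iff ψ holds at some accessible world.
Let φ = ~((<>s & ([]r -> <>r)) & <>q). Evaluate φ at each world:
  s0 (successors {s4}): φ is false.
  s1 (successors {s0, s2, s4, s6}): φ is false.
  s2 (successors {s0, s1, s6}): φ is true.
  s3 (successors {s0, s1, s6}): φ is true.
  s4 (successors {s2, s3, s4, s6}): φ is false.
  s5 (successors {s0, s1, s2}): φ is false.
  s6 (successors {s2, s5}): φ is false.
For instance, at s3:
  At s3: (<>s & ([]r -> <>r)) & <>q is false, so ~((<>s & ([]r -> <>r)) & <>q) is true.
    At s3: <>s & ([]r -> <>r) is false, <>q is true, so (<>s & ([]r -> <>r)) & <>q is false.
      At s3: <>s is false, []r -> <>r is true, so <>s & ([]r -> <>r) is false.
      At s3: <>q requires q at some successor in {s0, s1, s6}.
        q holds at s1, so <>q is true at s3.
Satisfying worlds: {s2, s3}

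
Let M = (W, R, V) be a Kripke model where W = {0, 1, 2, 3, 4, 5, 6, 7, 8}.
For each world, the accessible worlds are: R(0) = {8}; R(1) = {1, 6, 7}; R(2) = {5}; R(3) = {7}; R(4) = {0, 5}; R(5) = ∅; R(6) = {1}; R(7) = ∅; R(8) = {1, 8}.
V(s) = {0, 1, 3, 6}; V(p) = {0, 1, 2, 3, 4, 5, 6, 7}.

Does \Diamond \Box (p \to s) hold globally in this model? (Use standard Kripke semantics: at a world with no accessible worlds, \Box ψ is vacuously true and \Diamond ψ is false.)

No

Recall that \Box ψ holds at a world iff ψ holds at every accessible world, and \Diamond ψ holds iff ψ holds at some accessible world.
Let φ = \Diamond \Box (p \to s). Evaluate φ at each world:
  0 (successors {8}): φ is true.
  1 (successors {1, 6, 7}): φ is true.
  2 (successors {5}): φ is true.
  3 (successors {7}): φ is true.
  4 (successors {0, 5}): φ is true.
  5 (successors ∅): φ is false.
  6 (successors {1}): φ is false.
  7 (successors ∅): φ is false.
  8 (successors {1, 8}): φ is true.
Detail at 5 (counterexample):
  At 5: no accessible worlds, so \Diamond \Box (p \to s) is false.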